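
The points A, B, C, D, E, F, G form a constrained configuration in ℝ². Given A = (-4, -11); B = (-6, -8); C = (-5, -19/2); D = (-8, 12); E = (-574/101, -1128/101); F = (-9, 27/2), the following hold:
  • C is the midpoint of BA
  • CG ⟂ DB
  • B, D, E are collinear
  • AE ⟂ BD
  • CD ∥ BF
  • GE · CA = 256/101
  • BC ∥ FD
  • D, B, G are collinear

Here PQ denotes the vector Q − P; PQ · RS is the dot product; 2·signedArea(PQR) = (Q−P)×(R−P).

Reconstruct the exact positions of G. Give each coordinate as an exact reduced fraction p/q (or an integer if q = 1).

1. G_x = -590/101  [D, B, G are collinear ∩ CG ⟂ DB]
2. G_y = -968/101  [D, B, G are collinear ∩ CG ⟂ DB]
   → G = (-590/101, -968/101)

G = (-590/101, -968/101)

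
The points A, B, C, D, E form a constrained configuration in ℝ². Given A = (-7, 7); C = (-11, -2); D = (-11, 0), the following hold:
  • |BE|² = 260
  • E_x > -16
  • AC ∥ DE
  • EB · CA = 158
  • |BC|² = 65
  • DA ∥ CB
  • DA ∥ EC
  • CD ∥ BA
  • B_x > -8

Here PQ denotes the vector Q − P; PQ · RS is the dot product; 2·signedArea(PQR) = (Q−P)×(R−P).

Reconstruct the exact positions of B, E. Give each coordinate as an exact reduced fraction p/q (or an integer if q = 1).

B = (-7, 5)
E = (-15, -9)

1. B_x = -7  [CD ∥ BA ∩ DA ∥ CB]
2. B_y = 5  [CD ∥ BA ∩ DA ∥ CB]
   → B = (-7, 5)
3. E_x = -15  [DA ∥ EC ∩ AC ∥ DE]
4. E_y = -9  [DA ∥ EC ∩ AC ∥ DE]
   → E = (-15, -9)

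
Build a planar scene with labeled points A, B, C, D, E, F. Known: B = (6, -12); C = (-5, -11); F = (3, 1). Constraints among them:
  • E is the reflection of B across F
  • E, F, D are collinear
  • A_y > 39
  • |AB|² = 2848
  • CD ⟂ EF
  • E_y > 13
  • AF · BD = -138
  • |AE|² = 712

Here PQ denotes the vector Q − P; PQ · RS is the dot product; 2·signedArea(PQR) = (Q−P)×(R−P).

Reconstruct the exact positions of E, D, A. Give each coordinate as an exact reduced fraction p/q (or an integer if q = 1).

A = (-6, 40)
D = (465/89, -769/89)
E = (0, 14)

1. E_x = 0  [E is the reflection of B across F]
2. E_y = 14  [E is the reflection of B across F]
   → E = (0, 14)
3. D_x = 465/89  [E, F, D are collinear ∩ CD ⟂ EF]
4. D_y = -769/89  [E, F, D are collinear ∩ CD ⟂ EF]
   → D = (465/89, -769/89)
5. A_x = -6  [line 69/89·x + -299/89·y + 12374/89 = 0 ∩ |AE|² = 712]
6. A_y = 40  [line 69/89·x + -299/89·y + 12374/89 = 0 ∩ |AE|² = 712]
   → A = (-6, 40)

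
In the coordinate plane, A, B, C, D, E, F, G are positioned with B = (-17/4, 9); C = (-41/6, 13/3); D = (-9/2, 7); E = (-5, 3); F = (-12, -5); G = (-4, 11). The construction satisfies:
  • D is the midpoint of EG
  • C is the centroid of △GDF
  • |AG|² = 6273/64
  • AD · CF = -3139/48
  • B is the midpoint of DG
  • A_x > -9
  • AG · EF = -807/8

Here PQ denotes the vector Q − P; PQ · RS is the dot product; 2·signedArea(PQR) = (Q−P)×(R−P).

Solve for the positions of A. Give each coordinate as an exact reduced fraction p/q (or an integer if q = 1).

1. A_x = -65/8  [AG · EF = -807/8 ∩ AD · CF = -3139/48]
2. A_y = 2  [AG · EF = -807/8 ∩ AD · CF = -3139/48]
   → A = (-65/8, 2)

A = (-65/8, 2)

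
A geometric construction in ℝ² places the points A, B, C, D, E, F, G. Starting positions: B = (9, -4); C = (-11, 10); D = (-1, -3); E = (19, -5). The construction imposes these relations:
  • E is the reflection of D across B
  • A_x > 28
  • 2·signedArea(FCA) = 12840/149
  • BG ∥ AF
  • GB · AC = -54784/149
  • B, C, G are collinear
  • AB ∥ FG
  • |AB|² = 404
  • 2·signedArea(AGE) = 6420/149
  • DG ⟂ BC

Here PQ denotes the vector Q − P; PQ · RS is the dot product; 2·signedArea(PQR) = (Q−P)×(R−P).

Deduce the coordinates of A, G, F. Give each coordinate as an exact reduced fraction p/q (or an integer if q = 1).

1. G_x = 271/149  [B, C, G are collinear ∩ DG ⟂ BC]
2. G_y = 153/149  [B, C, G are collinear ∩ DG ⟂ BC]
   → G = (271/149, 153/149)
3. A_x = 29  [2·signedArea(AGE) = 6420/149 ∩ GB · AC = -54784/149]
4. A_y = -6  [2·signedArea(AGE) = 6420/149 ∩ GB · AC = -54784/149]
   → A = (29, -6)
5. F_x = 3251/149  [AB ∥ FG ∩ BG ∥ AF]
6. F_y = -145/149  [AB ∥ FG ∩ BG ∥ AF]
   → F = (3251/149, -145/149)

A = (29, -6)
F = (3251/149, -145/149)
G = (271/149, 153/149)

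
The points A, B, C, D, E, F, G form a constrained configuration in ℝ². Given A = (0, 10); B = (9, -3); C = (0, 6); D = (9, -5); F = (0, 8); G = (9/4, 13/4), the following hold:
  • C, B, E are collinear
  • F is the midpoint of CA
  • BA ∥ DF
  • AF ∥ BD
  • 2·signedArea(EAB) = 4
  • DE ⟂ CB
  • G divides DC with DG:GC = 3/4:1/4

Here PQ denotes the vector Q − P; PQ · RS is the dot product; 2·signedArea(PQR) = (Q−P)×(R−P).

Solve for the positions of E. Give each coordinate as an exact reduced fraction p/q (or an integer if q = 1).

1. E_x = 10  [C, B, E are collinear ∩ DE ⟂ CB]
2. E_y = -4  [C, B, E are collinear ∩ DE ⟂ CB]
   → E = (10, -4)

E = (10, -4)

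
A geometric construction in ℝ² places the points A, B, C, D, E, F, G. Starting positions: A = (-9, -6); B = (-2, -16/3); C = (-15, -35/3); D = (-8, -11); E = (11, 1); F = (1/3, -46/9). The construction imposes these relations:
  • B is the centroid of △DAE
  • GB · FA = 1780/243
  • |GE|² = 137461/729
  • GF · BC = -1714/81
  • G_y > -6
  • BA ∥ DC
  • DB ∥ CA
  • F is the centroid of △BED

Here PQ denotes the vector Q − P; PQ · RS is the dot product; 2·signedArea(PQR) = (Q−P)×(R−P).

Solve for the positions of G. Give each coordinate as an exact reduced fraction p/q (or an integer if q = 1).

1. G_x = -11/9  [GB · FA = 1780/243 ∩ GF · BC = -1714/81]
2. G_y = -142/27  [GB · FA = 1780/243 ∩ GF · BC = -1714/81]
   → G = (-11/9, -142/27)

G = (-11/9, -142/27)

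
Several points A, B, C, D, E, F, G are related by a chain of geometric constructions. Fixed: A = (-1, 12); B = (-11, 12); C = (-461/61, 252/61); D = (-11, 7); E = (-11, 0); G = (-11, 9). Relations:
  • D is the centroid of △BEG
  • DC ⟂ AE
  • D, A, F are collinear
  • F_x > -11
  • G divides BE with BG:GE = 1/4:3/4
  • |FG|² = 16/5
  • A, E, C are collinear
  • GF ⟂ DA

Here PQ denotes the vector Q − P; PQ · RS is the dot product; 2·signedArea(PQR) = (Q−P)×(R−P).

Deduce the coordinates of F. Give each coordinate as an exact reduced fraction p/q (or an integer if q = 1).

F = (-51/5, 37/5)

1. F_x = -51/5  [D, A, F are collinear ∩ GF ⟂ DA]
2. F_y = 37/5  [D, A, F are collinear ∩ GF ⟂ DA]
   → F = (-51/5, 37/5)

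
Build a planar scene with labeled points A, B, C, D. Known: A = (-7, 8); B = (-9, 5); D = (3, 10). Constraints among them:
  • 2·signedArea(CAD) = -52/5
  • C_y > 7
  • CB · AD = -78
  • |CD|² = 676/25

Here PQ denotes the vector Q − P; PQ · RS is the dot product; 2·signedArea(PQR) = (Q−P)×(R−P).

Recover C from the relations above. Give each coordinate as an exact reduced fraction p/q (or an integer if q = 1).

1. C_x = -9/5  [CB · AD = -78 ∩ 2·signedArea(CAD) = -52/5]
2. C_y = 8  [CB · AD = -78 ∩ 2·signedArea(CAD) = -52/5]
   → C = (-9/5, 8)

C = (-9/5, 8)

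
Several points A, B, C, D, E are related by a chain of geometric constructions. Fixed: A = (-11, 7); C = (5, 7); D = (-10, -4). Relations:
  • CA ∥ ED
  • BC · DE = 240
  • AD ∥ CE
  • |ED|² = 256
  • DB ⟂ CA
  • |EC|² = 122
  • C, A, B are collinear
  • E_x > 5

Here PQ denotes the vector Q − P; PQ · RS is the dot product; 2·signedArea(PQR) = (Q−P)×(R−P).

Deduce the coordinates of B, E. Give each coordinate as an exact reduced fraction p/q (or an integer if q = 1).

1. B_x = -10  [C, A, B are collinear ∩ DB ⟂ CA]
2. B_y = 7  [C, A, B are collinear ∩ DB ⟂ CA]
   → B = (-10, 7)
3. E_x = 6  [CA ∥ ED ∩ AD ∥ CE]
4. E_y = -4  [CA ∥ ED ∩ AD ∥ CE]
   → E = (6, -4)

B = (-10, 7)
E = (6, -4)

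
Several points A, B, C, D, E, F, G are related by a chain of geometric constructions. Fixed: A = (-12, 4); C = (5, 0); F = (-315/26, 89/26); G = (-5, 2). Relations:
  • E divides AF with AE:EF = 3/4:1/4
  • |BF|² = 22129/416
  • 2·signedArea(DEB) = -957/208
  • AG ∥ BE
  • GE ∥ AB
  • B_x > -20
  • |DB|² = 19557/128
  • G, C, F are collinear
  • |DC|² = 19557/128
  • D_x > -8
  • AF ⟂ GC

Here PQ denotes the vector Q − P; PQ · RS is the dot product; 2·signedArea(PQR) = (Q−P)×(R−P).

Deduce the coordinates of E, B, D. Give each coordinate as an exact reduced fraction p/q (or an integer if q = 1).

B = (-1985/104, 579/104)
D = (-1465/208, 579/208)
E = (-1257/104, 371/104)

1. E_x = -1257/104  [E divides AF with AE:EF = 3/4:1/4]
2. E_y = 371/104  [E divides AF with AE:EF = 3/4:1/4]
   → E = (-1257/104, 371/104)
3. B_x = -1985/104  [AG ∥ BE ∩ GE ∥ AB]
4. B_y = 579/104  [AG ∥ BE ∩ GE ∥ AB]
   → B = (-1985/104, 579/104)
5. D_x = -1465/208  [line -2·x + -7·y + 1123/208 = 0 ∩ |DB|² = 19557/128]
6. D_y = 579/208  [line -2·x + -7·y + 1123/208 = 0 ∩ |DB|² = 19557/128]
   → D = (-1465/208, 579/208)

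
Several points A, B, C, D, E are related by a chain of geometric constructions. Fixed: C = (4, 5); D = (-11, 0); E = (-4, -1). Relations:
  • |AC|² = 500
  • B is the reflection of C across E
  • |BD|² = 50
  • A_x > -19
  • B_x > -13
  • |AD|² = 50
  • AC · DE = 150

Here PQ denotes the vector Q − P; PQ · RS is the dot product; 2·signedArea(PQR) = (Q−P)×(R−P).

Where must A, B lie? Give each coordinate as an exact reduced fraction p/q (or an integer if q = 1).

A = (-18, 1)
B = (-12, -7)

1. A_x = -18  [line -7·x + 1·y + -127 = 0 ∩ |AD|² = 50]
2. A_y = 1  [line -7·x + 1·y + -127 = 0 ∩ |AD|² = 50]
   → A = (-18, 1)
3. B_x = -12  [B is the reflection of C across E]
4. B_y = -7  [B is the reflection of C across E]
   → B = (-12, -7)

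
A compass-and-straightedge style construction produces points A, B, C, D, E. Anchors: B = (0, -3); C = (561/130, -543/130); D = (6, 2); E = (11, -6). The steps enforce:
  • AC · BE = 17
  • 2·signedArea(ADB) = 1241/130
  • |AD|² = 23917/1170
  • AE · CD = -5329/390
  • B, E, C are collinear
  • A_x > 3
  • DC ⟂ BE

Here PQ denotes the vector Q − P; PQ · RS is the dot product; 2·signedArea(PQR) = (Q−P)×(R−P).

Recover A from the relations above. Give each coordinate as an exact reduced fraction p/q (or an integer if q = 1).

1. A_x = 447/130  [AC · BE = 17 ∩ AE · CD = -5329/390]
2. A_y = -673/390  [AC · BE = 17 ∩ AE · CD = -5329/390]
   → A = (447/130, -673/390)

A = (447/130, -673/390)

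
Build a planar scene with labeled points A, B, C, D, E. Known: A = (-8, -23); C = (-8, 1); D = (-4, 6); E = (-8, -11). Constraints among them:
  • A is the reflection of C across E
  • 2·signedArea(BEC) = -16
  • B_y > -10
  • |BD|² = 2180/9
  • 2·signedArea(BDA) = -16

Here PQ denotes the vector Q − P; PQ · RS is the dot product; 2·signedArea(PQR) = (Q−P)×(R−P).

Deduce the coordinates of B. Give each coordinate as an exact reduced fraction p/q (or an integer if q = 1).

1. B_x = -20/3  [2·signedArea(BDA) = -16 ∩ 2·signedArea(BEC) = -16]
2. B_y = -28/3  [2·signedArea(BDA) = -16 ∩ 2·signedArea(BEC) = -16]
   → B = (-20/3, -28/3)

B = (-20/3, -28/3)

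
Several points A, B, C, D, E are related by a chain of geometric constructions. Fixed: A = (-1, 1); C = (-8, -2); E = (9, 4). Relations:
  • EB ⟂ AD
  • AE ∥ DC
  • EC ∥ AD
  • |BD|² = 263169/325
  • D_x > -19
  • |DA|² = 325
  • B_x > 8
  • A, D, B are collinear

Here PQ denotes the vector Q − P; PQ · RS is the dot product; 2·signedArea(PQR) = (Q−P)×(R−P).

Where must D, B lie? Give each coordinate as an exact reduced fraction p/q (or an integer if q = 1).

B = (2871/325, 1453/325)
D = (-18, -5)

1. D_x = -18  [AE ∥ DC ∩ EC ∥ AD]
2. D_y = -5  [AE ∥ DC ∩ EC ∥ AD]
   → D = (-18, -5)
3. B_x = 2871/325  [A, D, B are collinear ∩ EB ⟂ AD]
4. B_y = 1453/325  [A, D, B are collinear ∩ EB ⟂ AD]
   → B = (2871/325, 1453/325)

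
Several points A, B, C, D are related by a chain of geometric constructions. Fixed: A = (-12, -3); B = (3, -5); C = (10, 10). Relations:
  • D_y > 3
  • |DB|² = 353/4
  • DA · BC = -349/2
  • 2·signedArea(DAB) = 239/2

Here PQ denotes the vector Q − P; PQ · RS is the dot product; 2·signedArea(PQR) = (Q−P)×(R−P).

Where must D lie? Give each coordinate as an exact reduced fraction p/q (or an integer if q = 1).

D = (-1, 7/2)

1. D_x = -1  [DA · BC = -349/2 ∩ 2·signedArea(DAB) = 239/2]
2. D_y = 7/2  [DA · BC = -349/2 ∩ 2·signedArea(DAB) = 239/2]
   → D = (-1, 7/2)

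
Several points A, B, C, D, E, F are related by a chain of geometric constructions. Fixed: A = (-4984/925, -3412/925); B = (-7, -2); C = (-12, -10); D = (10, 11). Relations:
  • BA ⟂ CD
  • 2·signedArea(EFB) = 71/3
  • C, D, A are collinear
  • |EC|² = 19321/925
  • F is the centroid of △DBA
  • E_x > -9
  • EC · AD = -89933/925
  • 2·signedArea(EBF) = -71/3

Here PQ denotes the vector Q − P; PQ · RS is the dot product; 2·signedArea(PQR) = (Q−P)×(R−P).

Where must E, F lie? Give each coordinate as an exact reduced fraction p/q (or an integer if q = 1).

E = (-8042/925, -6331/925)
F = (-2209/2775, 4913/2775)

1. E_x = -8042/925  [line -14234/925·x + -13587/925·y + -43349/185 = 0 ∩ |EC|² = 19321/925]
2. E_y = -6331/925  [line -14234/925·x + -13587/925·y + -43349/185 = 0 ∩ |EC|² = 19321/925]
   → E = (-8042/925, -6331/925)
3. F_x = -2209/2775  [F is the centroid of △DBA]
4. F_y = 4913/2775  [F is the centroid of △DBA]
   → F = (-2209/2775, 4913/2775)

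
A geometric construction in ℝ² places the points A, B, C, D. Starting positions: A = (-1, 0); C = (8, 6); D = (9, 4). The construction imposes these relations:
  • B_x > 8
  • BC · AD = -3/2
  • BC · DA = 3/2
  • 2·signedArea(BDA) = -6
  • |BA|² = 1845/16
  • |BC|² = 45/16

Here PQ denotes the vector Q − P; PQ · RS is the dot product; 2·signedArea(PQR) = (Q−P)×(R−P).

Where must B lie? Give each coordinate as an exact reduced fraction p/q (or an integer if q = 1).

B = (35/4, 9/2)

1. B_x = 35/4  [2·signedArea(BDA) = -6 ∩ BC · AD = -3/2]
2. B_y = 9/2  [2·signedArea(BDA) = -6 ∩ BC · AD = -3/2]
   → B = (35/4, 9/2)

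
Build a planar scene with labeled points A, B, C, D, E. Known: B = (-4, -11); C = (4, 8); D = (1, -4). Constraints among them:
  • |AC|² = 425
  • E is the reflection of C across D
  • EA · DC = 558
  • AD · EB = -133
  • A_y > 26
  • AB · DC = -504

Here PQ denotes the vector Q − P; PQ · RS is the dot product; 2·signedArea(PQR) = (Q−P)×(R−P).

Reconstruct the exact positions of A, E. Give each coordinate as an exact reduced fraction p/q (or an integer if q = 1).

1. E_x = -2  [E is the reflection of C across D]
2. E_y = -16  [E is the reflection of C across D]
   → E = (-2, -16)
3. A_x = 12  [AB · DC = -504 ∩ AD · EB = -133]
4. A_y = 27  [AB · DC = -504 ∩ AD · EB = -133]
   → A = (12, 27)

A = (12, 27)
E = (-2, -16)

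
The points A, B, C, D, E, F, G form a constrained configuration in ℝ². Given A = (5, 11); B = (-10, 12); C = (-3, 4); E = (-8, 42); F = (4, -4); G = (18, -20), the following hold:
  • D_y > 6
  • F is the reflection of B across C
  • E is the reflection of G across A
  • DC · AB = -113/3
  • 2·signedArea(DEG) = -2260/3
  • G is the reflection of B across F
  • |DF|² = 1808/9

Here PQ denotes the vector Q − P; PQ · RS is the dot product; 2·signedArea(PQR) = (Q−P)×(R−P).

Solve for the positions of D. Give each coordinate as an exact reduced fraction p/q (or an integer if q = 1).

D = (-16/3, 20/3)

1. D_x = -16/3  [2·signedArea(DEG) = -2260/3 ∩ DC · AB = -113/3]
2. D_y = 20/3  [2·signedArea(DEG) = -2260/3 ∩ DC · AB = -113/3]
   → D = (-16/3, 20/3)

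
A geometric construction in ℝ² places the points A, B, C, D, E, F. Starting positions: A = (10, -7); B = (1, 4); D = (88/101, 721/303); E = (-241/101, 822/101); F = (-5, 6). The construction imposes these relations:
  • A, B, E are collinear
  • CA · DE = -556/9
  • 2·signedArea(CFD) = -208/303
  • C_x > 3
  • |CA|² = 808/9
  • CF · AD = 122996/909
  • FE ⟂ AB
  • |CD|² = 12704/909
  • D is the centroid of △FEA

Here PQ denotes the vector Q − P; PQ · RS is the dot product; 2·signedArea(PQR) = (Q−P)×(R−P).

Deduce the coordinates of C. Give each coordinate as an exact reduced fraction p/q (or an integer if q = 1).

1. C_x = 4  [2·signedArea(CFD) = -208/303 ∩ CF · AD = 122996/909]
2. C_y = 1/3  [2·signedArea(CFD) = -208/303 ∩ CF · AD = 122996/909]
   → C = (4, 1/3)

C = (4, 1/3)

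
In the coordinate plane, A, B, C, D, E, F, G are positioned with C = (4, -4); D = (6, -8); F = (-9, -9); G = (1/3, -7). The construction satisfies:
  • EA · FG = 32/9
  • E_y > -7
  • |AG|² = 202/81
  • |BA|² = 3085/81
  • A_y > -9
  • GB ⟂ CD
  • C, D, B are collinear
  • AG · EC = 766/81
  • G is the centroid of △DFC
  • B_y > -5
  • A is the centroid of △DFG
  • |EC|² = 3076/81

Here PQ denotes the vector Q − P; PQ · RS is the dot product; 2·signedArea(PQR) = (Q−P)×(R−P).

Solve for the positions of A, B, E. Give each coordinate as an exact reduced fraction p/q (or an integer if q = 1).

A = (-8/9, -8)
B = (67/15, -74/15)
E = (-14/9, -20/3)

1. A_x = -8/9  [A is the centroid of △DFG]
2. A_y = -8  [A is the centroid of △DFG]
   → A = (-8/9, -8)
3. B_x = 67/15  [C, D, B are collinear ∩ GB ⟂ CD]
4. B_y = -74/15  [C, D, B are collinear ∩ GB ⟂ CD]
   → B = (67/15, -74/15)
5. E_x = -14/9  [EA · FG = 32/9 ∩ AG · EC = 766/81]
6. E_y = -20/3  [EA · FG = 32/9 ∩ AG · EC = 766/81]
   → E = (-14/9, -20/3)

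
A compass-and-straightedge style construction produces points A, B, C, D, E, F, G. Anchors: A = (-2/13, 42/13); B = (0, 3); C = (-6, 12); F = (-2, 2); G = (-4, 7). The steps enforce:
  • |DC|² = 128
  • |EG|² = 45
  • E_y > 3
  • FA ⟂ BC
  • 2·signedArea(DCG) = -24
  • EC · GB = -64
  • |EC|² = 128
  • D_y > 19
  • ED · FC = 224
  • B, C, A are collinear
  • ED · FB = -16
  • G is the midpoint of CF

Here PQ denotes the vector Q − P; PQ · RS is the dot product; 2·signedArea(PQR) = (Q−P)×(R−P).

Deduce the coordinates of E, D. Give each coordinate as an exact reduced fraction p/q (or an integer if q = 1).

D = (-14, 20)
E = (2, 4)

1. E_x = 2  [line -4·x + 4·y + -8 = 0 ∩ |EG|² = 45]
2. E_y = 4  [line -4·x + 4·y + -8 = 0 ∩ |EG|² = 45]
   → E = (2, 4)
3. D_x = -14  [ED · FB = -16 ∩ 2·signedArea(DCG) = -24]
4. D_y = 20  [ED · FB = -16 ∩ 2·signedArea(DCG) = -24]
   → D = (-14, 20)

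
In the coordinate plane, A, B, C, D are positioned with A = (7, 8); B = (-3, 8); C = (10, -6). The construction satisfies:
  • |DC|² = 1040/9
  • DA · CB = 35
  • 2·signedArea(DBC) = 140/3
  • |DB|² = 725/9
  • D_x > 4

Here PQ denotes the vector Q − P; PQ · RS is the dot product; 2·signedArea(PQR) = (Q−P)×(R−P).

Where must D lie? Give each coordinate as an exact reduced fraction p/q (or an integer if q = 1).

1. D_x = 14/3  [2·signedArea(DBC) = 140/3 ∩ DA · CB = 35]
2. D_y = 10/3  [2·signedArea(DBC) = 140/3 ∩ DA · CB = 35]
   → D = (14/3, 10/3)

D = (14/3, 10/3)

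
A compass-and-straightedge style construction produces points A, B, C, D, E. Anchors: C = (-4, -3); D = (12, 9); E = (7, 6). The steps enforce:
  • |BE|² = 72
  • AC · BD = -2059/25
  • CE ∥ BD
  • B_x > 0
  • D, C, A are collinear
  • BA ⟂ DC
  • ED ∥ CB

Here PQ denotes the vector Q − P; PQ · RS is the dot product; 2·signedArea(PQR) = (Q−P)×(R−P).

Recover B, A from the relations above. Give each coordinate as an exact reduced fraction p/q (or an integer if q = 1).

A = (16/25, 12/25)
B = (1, 0)

1. B_x = 1  [CE ∥ BD ∩ ED ∥ CB]
2. B_y = 0  [CE ∥ BD ∩ ED ∥ CB]
   → B = (1, 0)
3. A_x = 16/25  [D, C, A are collinear ∩ BA ⟂ DC]
4. A_y = 12/25  [D, C, A are collinear ∩ BA ⟂ DC]
   → A = (16/25, 12/25)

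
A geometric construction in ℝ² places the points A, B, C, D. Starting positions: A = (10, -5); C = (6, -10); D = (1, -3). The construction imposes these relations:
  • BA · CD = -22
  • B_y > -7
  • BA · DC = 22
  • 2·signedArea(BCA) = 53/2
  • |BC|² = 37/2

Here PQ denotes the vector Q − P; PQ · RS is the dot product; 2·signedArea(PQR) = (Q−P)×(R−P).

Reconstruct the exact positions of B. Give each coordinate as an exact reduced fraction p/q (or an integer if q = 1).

1. B_x = 7/2  [BA · CD = -22 ∩ 2·signedArea(BCA) = 53/2]
2. B_y = -13/2  [BA · CD = -22 ∩ 2·signedArea(BCA) = 53/2]
   → B = (7/2, -13/2)

B = (7/2, -13/2)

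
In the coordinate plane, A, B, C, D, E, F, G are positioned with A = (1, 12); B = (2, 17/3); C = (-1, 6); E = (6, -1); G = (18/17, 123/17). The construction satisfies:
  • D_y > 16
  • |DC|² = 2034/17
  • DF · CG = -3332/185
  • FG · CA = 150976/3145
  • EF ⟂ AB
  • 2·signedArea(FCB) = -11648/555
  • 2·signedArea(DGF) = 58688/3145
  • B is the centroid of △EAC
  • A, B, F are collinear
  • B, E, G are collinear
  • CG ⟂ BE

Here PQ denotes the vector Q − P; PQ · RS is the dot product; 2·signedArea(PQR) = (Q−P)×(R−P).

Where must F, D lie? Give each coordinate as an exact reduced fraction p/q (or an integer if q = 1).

D = (16/17, 285/17)
F = (578/185, -269/185)

1. F_x = 578/185  [A, B, F are collinear ∩ EF ⟂ AB]
2. F_y = -269/185  [A, B, F are collinear ∩ EF ⟂ AB]
   → F = (578/185, -269/185)
3. D_x = 16/17  [2·signedArea(DGF) = 58688/3145 ∩ DF · CG = -3332/185]
4. D_y = 285/17  [2·signedArea(DGF) = 58688/3145 ∩ DF · CG = -3332/185]
   → D = (16/17, 285/17)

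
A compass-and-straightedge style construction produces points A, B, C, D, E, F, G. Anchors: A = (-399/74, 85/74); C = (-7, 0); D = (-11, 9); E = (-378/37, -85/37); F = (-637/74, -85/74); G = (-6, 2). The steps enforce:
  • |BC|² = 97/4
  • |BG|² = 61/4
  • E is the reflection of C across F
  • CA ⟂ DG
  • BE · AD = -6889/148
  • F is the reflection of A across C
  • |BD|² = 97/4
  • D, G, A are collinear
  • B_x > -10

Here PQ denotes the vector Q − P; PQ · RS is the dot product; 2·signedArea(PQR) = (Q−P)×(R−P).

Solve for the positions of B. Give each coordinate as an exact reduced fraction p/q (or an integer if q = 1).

B = (-9, 9/2)

1. B_x = -9  [line 415/74·x + -581/74·y + 12699/148 = 0 ∩ |BC|² = 97/4]
2. B_y = 9/2  [line 415/74·x + -581/74·y + 12699/148 = 0 ∩ |BC|² = 97/4]
   → B = (-9, 9/2)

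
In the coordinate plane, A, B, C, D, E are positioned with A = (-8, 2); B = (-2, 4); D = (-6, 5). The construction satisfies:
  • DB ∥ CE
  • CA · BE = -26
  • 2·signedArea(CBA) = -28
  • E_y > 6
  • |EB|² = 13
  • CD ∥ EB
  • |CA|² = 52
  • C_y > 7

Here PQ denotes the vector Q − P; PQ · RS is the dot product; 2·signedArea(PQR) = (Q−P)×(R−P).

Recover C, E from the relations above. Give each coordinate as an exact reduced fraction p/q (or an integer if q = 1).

C = (-4, 8)
E = (0, 7)

1. C_x = -4  [line 2·x + -6·y + 56 = 0 ∩ |CA|² = 52]
2. C_y = 8  [line 2·x + -6·y + 56 = 0 ∩ |CA|² = 52]
   → C = (-4, 8)
3. E_x = 0  [CA · BE = -26 ∩ CD ∥ EB]
4. E_y = 7  [CA · BE = -26 ∩ CD ∥ EB]
   → E = (0, 7)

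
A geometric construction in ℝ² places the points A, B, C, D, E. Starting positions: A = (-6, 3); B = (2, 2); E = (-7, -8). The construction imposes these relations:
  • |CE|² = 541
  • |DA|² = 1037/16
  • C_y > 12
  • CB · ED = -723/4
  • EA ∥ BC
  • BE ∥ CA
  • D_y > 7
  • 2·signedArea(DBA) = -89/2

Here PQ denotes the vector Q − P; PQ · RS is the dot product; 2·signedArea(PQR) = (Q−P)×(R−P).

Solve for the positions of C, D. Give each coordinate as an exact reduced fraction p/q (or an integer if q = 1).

1. C_x = 3  [BE ∥ CA ∩ EA ∥ BC]
2. C_y = 13  [BE ∥ CA ∩ EA ∥ BC]
   → C = (3, 13)
3. D_x = 1/2  [2·signedArea(DBA) = -89/2 ∩ CB · ED = -723/4]
4. D_y = 31/4  [2·signedArea(DBA) = -89/2 ∩ CB · ED = -723/4]
   → D = (1/2, 31/4)

C = (3, 13)
D = (1/2, 31/4)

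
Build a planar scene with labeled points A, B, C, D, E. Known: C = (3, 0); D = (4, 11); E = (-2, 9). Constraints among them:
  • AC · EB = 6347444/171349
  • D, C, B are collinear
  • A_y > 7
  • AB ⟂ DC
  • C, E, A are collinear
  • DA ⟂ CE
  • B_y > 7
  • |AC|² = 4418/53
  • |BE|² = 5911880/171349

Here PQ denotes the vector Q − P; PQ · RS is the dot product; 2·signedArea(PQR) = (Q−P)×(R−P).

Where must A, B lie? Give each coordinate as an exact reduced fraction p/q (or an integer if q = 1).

A = (-76/53, 423/53)
B = (11908/3233, 24299/3233)

1. A_x = -76/53  [C, E, A are collinear ∩ DA ⟂ CE]
2. A_y = 423/53  [C, E, A are collinear ∩ DA ⟂ CE]
   → A = (-76/53, 423/53)
3. B_x = 11908/3233  [D, C, B are collinear ∩ AB ⟂ DC]
4. B_y = 24299/3233  [D, C, B are collinear ∩ AB ⟂ DC]
   → B = (11908/3233, 24299/3233)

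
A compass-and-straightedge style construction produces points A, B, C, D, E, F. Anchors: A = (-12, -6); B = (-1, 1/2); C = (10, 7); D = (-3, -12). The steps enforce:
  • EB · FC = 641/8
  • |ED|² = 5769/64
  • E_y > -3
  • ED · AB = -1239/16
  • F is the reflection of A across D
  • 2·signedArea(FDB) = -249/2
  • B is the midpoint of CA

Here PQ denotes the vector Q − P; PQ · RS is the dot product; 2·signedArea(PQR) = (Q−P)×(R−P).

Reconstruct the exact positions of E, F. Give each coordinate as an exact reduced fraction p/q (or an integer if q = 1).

1. E_x = -3/2  [line -11·x + -13/2·y + -537/16 = 0 ∩ |ED|² = 5769/64]
2. E_y = -21/8  [line -11·x + -13/2·y + -537/16 = 0 ∩ |ED|² = 5769/64]
   → E = (-3/2, -21/8)
3. F_x = 6  [F is the reflection of A across D]
4. F_y = -18  [F is the reflection of A across D]
   → F = (6, -18)

E = (-3/2, -21/8)
F = (6, -18)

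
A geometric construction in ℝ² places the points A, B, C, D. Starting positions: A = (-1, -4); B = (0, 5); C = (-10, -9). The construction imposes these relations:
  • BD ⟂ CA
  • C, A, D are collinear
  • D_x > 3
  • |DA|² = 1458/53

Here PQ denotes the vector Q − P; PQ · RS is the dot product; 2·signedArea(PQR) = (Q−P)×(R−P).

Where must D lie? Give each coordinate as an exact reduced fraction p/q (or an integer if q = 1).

D = (190/53, -77/53)

1. D_x = 190/53  [C, A, D are collinear ∩ BD ⟂ CA]
2. D_y = -77/53  [C, A, D are collinear ∩ BD ⟂ CA]
   → D = (190/53, -77/53)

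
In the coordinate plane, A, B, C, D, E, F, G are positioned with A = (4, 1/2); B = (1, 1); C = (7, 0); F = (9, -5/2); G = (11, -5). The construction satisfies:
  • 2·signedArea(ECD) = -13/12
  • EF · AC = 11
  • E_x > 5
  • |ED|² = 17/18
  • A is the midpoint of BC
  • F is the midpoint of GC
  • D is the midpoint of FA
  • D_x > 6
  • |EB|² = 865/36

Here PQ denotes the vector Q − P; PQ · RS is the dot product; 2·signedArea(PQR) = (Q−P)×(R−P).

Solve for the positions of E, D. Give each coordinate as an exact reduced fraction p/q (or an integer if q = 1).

D = (13/2, -1)
E = (17/3, -1/2)

1. D_x = 13/2  [D is the midpoint of FA]
2. D_y = -1  [D is the midpoint of FA]
   → D = (13/2, -1)
3. E_x = 17/3  [EF · AC = 11 ∩ 2·signedArea(ECD) = -13/12]
4. E_y = -1/2  [EF · AC = 11 ∩ 2·signedArea(ECD) = -13/12]
   → E = (17/3, -1/2)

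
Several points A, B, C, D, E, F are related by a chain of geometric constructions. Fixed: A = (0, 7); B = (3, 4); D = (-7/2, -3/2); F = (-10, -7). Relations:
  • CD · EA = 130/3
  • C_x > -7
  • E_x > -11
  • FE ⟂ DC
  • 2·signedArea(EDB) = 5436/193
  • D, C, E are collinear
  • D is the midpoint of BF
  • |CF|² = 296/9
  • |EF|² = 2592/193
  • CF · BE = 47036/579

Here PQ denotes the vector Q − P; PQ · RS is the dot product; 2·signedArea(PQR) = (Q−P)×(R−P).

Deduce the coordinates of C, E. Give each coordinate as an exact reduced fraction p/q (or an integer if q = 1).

1. E_x = -2110/193  [line -11/2·x + 13/2·y + -14539/386 = 0 ∩ |EF|² = 2592/193]
2. E_y = -667/193  [line -11/2·x + 13/2·y + -14539/386 = 0 ∩ |EF|² = 2592/193]
   → E = (-2110/193, -667/193)
3. C_x = -20/3  [CF · BE = 47036/579 ∩ D, C, E are collinear]
4. C_y = -7/3  [CF · BE = 47036/579 ∩ D, C, E are collinear]
   → C = (-20/3, -7/3)

C = (-20/3, -7/3)
E = (-2110/193, -667/193)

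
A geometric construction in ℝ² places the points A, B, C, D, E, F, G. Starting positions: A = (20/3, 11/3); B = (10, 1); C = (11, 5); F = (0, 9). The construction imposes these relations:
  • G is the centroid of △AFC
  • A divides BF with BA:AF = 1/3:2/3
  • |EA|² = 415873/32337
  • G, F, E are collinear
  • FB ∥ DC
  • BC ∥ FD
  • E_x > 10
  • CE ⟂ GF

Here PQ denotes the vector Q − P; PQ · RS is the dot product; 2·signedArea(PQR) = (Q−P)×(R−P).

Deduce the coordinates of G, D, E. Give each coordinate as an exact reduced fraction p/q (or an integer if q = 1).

1. G_x = 53/9  [G is the centroid of △AFC]
2. G_y = 53/9  [G is the centroid of △AFC]
   → G = (53/9, 53/9)
3. D_x = 1  [FB ∥ DC ∩ BC ∥ FD]
4. D_y = 13  [FB ∥ DC ∩ BC ∥ FD]
   → D = (1, 13)
5. E_x = 36835/3593  [G, F, E are collinear ∩ CE ⟂ GF]
6. E_y = 12877/3593  [G, F, E are collinear ∩ CE ⟂ GF]
   → E = (36835/3593, 12877/3593)

D = (1, 13)
E = (36835/3593, 12877/3593)
G = (53/9, 53/9)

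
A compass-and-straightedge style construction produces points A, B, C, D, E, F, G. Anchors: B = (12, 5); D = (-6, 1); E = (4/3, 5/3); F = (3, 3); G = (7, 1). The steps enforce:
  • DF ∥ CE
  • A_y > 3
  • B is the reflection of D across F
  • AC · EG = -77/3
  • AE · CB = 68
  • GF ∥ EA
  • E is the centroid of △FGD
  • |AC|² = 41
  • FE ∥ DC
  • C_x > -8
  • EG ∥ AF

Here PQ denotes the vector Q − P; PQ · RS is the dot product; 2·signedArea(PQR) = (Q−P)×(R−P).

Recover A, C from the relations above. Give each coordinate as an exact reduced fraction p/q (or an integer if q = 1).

1. A_x = -8/3  [EG ∥ AF ∩ GF ∥ EA]
2. A_y = 11/3  [EG ∥ AF ∩ GF ∥ EA]
   → A = (-8/3, 11/3)
3. C_x = -23/3  [DF ∥ CE ∩ FE ∥ DC]
4. C_y = -1/3  [DF ∥ CE ∩ FE ∥ DC]
   → C = (-23/3, -1/3)

A = (-8/3, 11/3)
C = (-23/3, -1/3)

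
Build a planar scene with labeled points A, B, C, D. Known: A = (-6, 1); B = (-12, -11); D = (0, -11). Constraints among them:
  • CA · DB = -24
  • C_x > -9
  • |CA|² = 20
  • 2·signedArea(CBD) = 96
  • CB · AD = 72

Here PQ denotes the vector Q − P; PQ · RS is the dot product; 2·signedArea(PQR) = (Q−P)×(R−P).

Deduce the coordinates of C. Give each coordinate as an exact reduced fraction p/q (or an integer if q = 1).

1. C_x = -8  [CB · AD = 72 ∩ 2·signedArea(CBD) = 96]
2. C_y = -3  [CB · AD = 72 ∩ 2·signedArea(CBD) = 96]
   → C = (-8, -3)

C = (-8, -3)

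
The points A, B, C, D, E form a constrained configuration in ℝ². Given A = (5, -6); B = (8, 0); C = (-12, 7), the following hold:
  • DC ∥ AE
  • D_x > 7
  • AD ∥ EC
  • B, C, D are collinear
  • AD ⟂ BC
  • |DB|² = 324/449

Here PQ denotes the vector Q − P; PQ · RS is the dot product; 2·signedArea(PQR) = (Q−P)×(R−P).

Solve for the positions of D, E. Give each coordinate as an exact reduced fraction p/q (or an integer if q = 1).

D = (3232/449, 126/449)
E = (-6375/449, 323/449)

1. D_x = 3232/449  [B, C, D are collinear ∩ AD ⟂ BC]
2. D_y = 126/449  [B, C, D are collinear ∩ AD ⟂ BC]
   → D = (3232/449, 126/449)
3. E_x = -6375/449  [AD ∥ EC ∩ DC ∥ AE]
4. E_y = 323/449  [AD ∥ EC ∩ DC ∥ AE]
   → E = (-6375/449, 323/449)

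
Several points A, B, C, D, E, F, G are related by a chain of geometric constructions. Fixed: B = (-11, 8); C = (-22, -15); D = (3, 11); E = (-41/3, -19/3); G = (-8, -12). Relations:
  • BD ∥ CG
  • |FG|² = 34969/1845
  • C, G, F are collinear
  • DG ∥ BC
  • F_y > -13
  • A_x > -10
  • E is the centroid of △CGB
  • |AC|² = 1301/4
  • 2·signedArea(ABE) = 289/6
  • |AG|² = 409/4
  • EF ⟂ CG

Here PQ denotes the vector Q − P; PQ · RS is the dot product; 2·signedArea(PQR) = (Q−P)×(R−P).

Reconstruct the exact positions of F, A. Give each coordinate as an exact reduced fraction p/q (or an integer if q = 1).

A = (-19/2, -2)
F = (-7538/615, -2647/205)

1. F_x = -7538/615  [C, G, F are collinear ∩ EF ⟂ CG]
2. F_y = -2647/205  [C, G, F are collinear ∩ EF ⟂ CG]
   → F = (-7538/615, -2647/205)
3. A_x = -19/2  [line 43/3·x + -8/3·y + 785/6 = 0 ∩ |AC|² = 1301/4]
4. A_y = -2  [line 43/3·x + -8/3·y + 785/6 = 0 ∩ |AC|² = 1301/4]
   → A = (-19/2, -2)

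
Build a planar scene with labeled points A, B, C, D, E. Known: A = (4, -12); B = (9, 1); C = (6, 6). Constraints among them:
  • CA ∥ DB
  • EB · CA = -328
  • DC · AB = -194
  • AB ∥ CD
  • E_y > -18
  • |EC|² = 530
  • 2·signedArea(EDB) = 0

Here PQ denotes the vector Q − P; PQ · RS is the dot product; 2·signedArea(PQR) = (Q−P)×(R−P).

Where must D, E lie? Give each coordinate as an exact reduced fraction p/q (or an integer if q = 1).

D = (11, 19)
E = (7, -17)

1. D_x = 11  [CA ∥ DB ∩ AB ∥ CD]
2. D_y = 19  [CA ∥ DB ∩ AB ∥ CD]
   → D = (11, 19)
3. E_x = 7  [2·signedArea(EDB) = 0 ∩ EB · CA = -328]
4. E_y = -17  [2·signedArea(EDB) = 0 ∩ EB · CA = -328]
   → E = (7, -17)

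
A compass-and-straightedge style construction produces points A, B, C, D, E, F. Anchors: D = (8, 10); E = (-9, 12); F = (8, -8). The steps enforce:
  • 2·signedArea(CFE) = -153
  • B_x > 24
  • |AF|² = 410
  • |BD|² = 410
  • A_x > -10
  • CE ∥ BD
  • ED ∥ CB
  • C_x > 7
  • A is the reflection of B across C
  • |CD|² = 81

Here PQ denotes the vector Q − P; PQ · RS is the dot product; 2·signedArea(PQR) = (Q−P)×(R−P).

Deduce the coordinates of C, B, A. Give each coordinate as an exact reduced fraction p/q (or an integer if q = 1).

A = (-9, 3)
B = (25, -1)
C = (8, 1)

1. C_x = 8  [line -20·x + -17·y + 177 = 0 ∩ |CD|² = 81]
2. C_y = 1  [line -20·x + -17·y + 177 = 0 ∩ |CD|² = 81]
   → C = (8, 1)
3. B_x = 25  [CE ∥ BD ∩ ED ∥ CB]
4. B_y = -1  [CE ∥ BD ∩ ED ∥ CB]
   → B = (25, -1)
5. A_x = -9  [A is the reflection of B across C]
6. A_y = 3  [A is the reflection of B across C]
   → A = (-9, 3)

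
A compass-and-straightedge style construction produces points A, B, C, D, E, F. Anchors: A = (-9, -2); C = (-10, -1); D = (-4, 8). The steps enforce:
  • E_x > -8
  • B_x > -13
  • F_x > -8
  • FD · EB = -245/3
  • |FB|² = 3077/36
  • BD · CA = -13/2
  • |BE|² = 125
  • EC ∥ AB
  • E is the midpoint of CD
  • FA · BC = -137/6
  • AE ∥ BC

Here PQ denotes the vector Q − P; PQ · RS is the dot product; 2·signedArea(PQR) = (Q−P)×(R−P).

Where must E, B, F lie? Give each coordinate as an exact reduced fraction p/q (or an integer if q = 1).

1. E_x = -7  [E is the midpoint of CD]
2. E_y = 7/2  [E is the midpoint of CD]
   → E = (-7, 7/2)
3. B_x = -12  [AE ∥ BC ∩ EC ∥ AB]
4. B_y = -13/2  [AE ∥ BC ∩ EC ∥ AB]
   → B = (-12, -13/2)
5. F_x = -23/3  [FA · BC = -137/6 ∩ FD · EB = -245/3]
6. F_y = 5/3  [FA · BC = -137/6 ∩ FD · EB = -245/3]
   → F = (-23/3, 5/3)

B = (-12, -13/2)
E = (-7, 7/2)
F = (-23/3, 5/3)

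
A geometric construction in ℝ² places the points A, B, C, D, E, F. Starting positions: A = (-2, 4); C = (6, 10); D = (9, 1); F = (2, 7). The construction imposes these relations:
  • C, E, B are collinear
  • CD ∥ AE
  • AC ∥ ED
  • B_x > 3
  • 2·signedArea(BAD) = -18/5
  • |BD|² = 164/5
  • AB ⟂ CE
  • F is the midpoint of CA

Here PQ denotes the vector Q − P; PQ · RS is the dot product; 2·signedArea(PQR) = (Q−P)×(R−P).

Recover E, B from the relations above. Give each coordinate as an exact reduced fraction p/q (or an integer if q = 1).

1. E_x = 1  [AC ∥ ED ∩ CD ∥ AE]
2. E_y = -5  [AC ∥ ED ∩ CD ∥ AE]
   → E = (1, -5)
3. B_x = 17/5  [C, E, B are collinear ∩ AB ⟂ CE]
4. B_y = 11/5  [C, E, B are collinear ∩ AB ⟂ CE]
   → B = (17/5, 11/5)

B = (17/5, 11/5)
E = (1, -5)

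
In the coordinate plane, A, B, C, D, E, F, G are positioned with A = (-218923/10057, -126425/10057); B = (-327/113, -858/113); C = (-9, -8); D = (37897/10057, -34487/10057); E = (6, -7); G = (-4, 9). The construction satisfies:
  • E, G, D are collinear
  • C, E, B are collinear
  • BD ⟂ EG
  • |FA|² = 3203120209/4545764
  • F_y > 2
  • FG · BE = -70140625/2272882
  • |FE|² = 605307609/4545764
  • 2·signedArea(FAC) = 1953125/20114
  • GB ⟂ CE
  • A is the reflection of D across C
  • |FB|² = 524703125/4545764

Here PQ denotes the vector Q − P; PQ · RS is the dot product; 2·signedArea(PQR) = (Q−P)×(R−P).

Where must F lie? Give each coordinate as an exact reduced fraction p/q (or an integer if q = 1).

1. F_x = -2331/20114  [2·signedArea(FAC) = 1953125/20114 ∩ FG · BE = -70140625/2272882]
2. F_y = 28013/10057  [2·signedArea(FAC) = 1953125/20114 ∩ FG · BE = -70140625/2272882]
   → F = (-2331/20114, 28013/10057)

F = (-2331/20114, 28013/10057)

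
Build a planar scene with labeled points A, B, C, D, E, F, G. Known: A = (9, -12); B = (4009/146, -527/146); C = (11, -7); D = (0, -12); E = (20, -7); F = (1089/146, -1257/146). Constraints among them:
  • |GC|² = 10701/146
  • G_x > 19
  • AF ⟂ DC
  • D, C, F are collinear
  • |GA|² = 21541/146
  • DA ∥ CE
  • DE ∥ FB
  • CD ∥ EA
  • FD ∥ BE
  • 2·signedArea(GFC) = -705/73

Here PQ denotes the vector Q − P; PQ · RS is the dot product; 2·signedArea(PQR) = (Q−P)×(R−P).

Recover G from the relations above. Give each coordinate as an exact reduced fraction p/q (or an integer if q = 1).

1. G_x = 2845/146  [line -235/146·x + 517/146·y + 3807/73 = 0 ∩ |GC|² = 10701/146]
2. G_y = -857/146  [line -235/146·x + 517/146·y + 3807/73 = 0 ∩ |GC|² = 10701/146]
   → G = (2845/146, -857/146)

G = (2845/146, -857/146)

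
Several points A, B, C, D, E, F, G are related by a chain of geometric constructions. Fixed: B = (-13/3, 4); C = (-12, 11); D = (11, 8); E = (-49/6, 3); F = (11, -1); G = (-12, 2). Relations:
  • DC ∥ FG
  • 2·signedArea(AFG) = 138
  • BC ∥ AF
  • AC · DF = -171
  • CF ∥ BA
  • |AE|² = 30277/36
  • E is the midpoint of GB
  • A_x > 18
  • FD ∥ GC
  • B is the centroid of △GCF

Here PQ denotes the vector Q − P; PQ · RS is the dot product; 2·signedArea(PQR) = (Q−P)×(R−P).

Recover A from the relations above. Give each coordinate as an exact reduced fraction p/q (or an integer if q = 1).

A = (56/3, -8)

1. A_x = 56/3  [BC ∥ AF ∩ CF ∥ BA]
2. A_y = -8  [BC ∥ AF ∩ CF ∥ BA]
   → A = (56/3, -8)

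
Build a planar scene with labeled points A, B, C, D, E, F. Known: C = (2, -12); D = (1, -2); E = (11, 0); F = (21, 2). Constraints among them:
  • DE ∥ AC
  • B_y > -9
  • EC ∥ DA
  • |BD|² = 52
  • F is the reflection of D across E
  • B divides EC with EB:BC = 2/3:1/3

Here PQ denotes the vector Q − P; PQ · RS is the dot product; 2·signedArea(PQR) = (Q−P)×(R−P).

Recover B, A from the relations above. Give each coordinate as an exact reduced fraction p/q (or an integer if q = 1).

1. B_x = 5  [B divides EC with EB:BC = 2/3:1/3]
2. B_y = -8  [B divides EC with EB:BC = 2/3:1/3]
   → B = (5, -8)
3. A_x = -8  [DE ∥ AC ∩ EC ∥ DA]
4. A_y = -14  [DE ∥ AC ∩ EC ∥ DA]
   → A = (-8, -14)

A = (-8, -14)
B = (5, -8)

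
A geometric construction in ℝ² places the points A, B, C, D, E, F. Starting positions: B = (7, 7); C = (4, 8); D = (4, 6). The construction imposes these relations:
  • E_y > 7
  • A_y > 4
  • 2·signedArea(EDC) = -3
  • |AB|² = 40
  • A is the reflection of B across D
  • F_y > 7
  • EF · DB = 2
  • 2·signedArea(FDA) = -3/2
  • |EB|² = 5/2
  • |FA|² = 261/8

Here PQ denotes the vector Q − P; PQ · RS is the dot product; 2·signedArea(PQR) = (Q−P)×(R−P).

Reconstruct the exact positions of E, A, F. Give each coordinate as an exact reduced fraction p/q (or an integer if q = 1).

A = (1, 5)
E = (11/2, 15/2)
F = (25/4, 29/4)

1. E_x = 11/2  [2·signedArea(EDC) = -3]
2. E_y = 15/2  [|EB|² = 5/2]
   → E = (11/2, 15/2)
3. A_x = 1  [A is the reflection of B across D]
4. A_y = 5  [A is the reflection of B across D]
   → A = (1, 5)
5. F_x = 25/4  [EF · DB = 2 ∩ 2·signedArea(FDA) = -3/2]
6. F_y = 29/4  [EF · DB = 2 ∩ 2·signedArea(FDA) = -3/2]
   → F = (25/4, 29/4)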